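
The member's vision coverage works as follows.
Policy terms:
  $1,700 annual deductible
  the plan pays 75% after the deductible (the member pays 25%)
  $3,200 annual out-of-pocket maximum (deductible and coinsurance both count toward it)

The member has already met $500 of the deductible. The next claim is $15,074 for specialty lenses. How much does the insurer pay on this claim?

$12,374

Deductible still to meet: $1,700 − $500 = $1,200.
After the $1,200 deductible portion, $15,074 − $1,200 = $13,874 is subject to coinsurance.
25% of $13,874 = $3,468.50 falls to the member.
So the member owes $1,200 + $3,468.50 = $4,668.50 before any cap.
Year-to-date out-of-pocket would reach $500 + $4,668.50 = $5,168.50, above the $3,200 maximum, so the member pays only $3,200 − $500 = $2,700.
The plan picks up $15,074 − $2,700 = $12,374.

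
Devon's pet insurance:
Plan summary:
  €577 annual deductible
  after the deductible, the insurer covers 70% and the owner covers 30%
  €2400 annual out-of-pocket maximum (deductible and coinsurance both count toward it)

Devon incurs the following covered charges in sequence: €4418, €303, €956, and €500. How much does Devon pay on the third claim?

€286.80

Claim 1 (€4418): €577 finishes the deductible; €3841 goes to coinsurance; 30% of €3841 = €1152.30. Owner owes €1729.30 (running OOP €1729.30).
Claim 2 (€303): 30% coinsurance on €303 = €90.90. Cost to owner: €90.90. OOP to date €1820.20.
Claim 3 (€956): 30% coinsurance on €956 = €286.80. Owner owes €286.80 (running OOP €2107).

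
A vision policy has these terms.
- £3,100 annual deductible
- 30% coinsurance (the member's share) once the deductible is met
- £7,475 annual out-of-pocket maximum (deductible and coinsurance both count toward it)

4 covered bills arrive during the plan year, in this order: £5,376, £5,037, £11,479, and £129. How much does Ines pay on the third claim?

#1 (£5,376): deductible takes £3,100, £2,276 remains; 30% of £2,276 = £682.80. Member pays £3,782.80; OOP now £3,782.80.
#2 (£5,037): deductible met; 30% of £5,037 = £1,511.10. Member owes £1,511.10 (running OOP £5,293.90).
#3 (£11,479): 30% coinsurance on £11,479 = £3,443.70. OOP would hit £8,737.60 > £7,475, so the cap limits the member to £7,475 − £5,293.90 = £2,181.10.

£2,181.10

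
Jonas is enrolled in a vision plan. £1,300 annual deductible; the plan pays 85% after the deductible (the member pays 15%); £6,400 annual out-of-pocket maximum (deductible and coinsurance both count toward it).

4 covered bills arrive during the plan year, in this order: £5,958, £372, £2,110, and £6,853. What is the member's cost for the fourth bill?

£1,027.95

Claim 1 (£5,958): deductible takes £1,300, £4,658 remains; member's 15% is £698.70. Member pays £1,998.70; OOP now £1,998.70.
Claim 2 (£372): 15% coinsurance on £372 = £55.80. Member owes £55.80 (running OOP £2,054.50).
Claim 3 (£2,110): 15% coinsurance on £2,110 = £316.50. Member pays £316.50; OOP now £2,371.
Claim 4 (£6,853): deductible met; 15% of £6,853 = £1,027.95. Cost to member: £1,027.95. OOP to date £3,398.95.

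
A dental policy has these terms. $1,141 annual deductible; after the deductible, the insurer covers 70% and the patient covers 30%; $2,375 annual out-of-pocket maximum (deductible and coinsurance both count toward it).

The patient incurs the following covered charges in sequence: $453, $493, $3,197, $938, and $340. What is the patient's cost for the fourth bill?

$281.40

Claim 1 ($453): entire amount goes to the deductible. Cost to patient: $453. OOP to date $453.
Claim 2 ($493): entire amount goes to the deductible. Patient pays $493; OOP now $946.
Claim 3 ($3,197): $195 finishes the deductible; $3,002 goes to coinsurance; 30% of $3,002 = $900.60. Patient pays $1,095.60; OOP now $2,041.60.
Claim 4 ($938): deductible met; 30% of $938 = $281.40. Cost to patient: $281.40. OOP to date $2,323.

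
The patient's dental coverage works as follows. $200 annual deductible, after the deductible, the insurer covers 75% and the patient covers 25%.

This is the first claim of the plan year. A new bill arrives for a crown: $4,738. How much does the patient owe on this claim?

$1,334.50

Nothing has been paid toward the $200 deductible, so the first $200 of this charge is applied there.
That leaves $4,738 − $200 = $4,538 for coinsurance.
25% of $4,538 = $1,134.50 falls to the patient.
Patient responsibility: $200 + $1,134.50 = $1,334.50.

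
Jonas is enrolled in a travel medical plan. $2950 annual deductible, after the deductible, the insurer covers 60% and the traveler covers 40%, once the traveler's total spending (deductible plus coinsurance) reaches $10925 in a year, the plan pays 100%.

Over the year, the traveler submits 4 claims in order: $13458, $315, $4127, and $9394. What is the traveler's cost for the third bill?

$1650.80

Bill 1, $13458: $2950 finishes the deductible; $10508 goes to coinsurance; traveler's 40% is $4203.20. Cost to traveler: $7153.20. OOP to date $7153.20.
Bill 2, $315: deductible met; 40% of $315 = $126. Cost to traveler: $126. OOP to date $7279.20.
Bill 3, $4127: deductible met; 40% of $4127 = $1650.80. Traveler owes $1650.80 (running OOP $8930).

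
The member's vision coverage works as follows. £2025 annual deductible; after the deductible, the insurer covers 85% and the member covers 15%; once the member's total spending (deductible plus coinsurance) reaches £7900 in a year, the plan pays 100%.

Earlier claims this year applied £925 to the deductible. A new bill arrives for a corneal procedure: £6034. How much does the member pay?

£1840.10

£925 of the £2025 deductible is already met, leaving £1100.
After the £1100 deductible portion, £6034 − £1100 = £4934 is subject to coinsurance.
15% of £4934 = £740.10 falls to the member.
So the member owes £1100 + £740.10 = £1840.10 before any cap.
Year-to-date out-of-pocket becomes £925 + £1840.10 = £2765.10, still under the £7900 maximum, so no cap applies.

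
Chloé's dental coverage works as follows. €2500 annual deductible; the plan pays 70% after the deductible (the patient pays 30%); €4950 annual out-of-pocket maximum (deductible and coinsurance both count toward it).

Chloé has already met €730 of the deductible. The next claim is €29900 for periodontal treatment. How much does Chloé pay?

€4220

€730 of the €2500 deductible is already met, leaving €1770.
After the €1770 deductible portion, €29900 − €1770 = €28130 is subject to coinsurance.
Coinsurance: €28130 × 30% = €8439.
Patient responsibility before any cap: €1770 + €8439 = €10209.
Adding €10209 to the €730 already spent would give €10939, which exceeds the €4950 cap; the patient pays just €4950 − €730 = €4220.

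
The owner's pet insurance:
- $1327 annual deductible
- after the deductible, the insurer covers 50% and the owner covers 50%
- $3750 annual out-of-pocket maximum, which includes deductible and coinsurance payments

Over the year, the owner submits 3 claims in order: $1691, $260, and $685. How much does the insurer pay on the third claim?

$342.50

#1 ($1691): deductible takes $1327, $364 remains; 50% of $364 = $182. Cost to owner: $1509. OOP to date $1509. Insurer: $1691 − $1509 = $182.
#2 ($260): 50% coinsurance on $260 = $130. Owner owes $130 (running OOP $1639). Plan pays $260 − $130 = $130.
#3 ($685): deductible met; 50% of $685 = $342.50. Cost to owner: $342.50. OOP to date $1981.50. Plan pays $685 − $342.50 = $342.50.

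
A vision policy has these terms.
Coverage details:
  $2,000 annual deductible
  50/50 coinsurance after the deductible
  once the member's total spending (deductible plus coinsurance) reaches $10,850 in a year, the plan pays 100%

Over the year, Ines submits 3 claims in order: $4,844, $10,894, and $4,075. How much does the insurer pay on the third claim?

$2,094

#1 ($4,844): deductible takes $2,000, $2,844 remains; member's 50% is $1,422. Cost to member: $3,422. OOP to date $3,422. Plan pays $4,844 − $3,422 = $1,422.
#2 ($10,894): 50% coinsurance on $10,894 = $5,447. Member owes $5,447 (running OOP $8,869). Insurer: $10,894 − $5,447 = $5,447.
#3 ($4,075): deductible already satisfied, so member's share is 50% × $4,075 = $2,037.50. That would push OOP to $10,906.50, over the $10,850 cap, so member pays $10,850 − $8,869 = $1,981. Plan pays $4,075 − $1,981 = $2,094.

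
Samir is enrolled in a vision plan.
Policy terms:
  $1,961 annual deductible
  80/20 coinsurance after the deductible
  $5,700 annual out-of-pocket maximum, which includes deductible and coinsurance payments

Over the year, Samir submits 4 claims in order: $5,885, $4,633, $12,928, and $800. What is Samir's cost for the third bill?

Claim 1 — $5,885: deductible takes $1,961, $3,924 remains; 20% of $3,924 = $784.80. Member owes $2,745.80 (running OOP $2,745.80).
Claim 2 — $4,633: deductible met; 20% of $4,633 = $926.60. Member owes $926.60 (running OOP $3,672.40).
Claim 3 — $12,928: deductible already satisfied, so member's share is 20% × $12,928 = $2,585.60. Adding that to $3,672.40 gives $6,258, past the $5,700 cap; member pays only $5,700 − $3,672.40 = $2,027.60.

$2,027.60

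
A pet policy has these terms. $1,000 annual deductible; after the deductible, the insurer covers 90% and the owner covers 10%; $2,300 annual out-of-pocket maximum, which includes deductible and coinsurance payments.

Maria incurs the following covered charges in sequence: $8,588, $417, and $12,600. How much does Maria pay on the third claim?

$499.50

Claim 1 ($8,588): $1,000 to deductible, leaving $7,588; coinsurance $7,588 × 10% = $758.80. Cost to owner: $1,758.80. OOP to date $1,758.80.
Claim 2 ($417): deductible met; 10% of $417 = $41.70. Owner owes $41.70 (running OOP $1,800.50).
Claim 3 ($12,600): deductible already satisfied, so owner's share is 10% × $12,600 = $1,260. OOP would hit $3,060.50 > $2,300, so the cap limits the owner to $2,300 − $1,800.50 = $499.50.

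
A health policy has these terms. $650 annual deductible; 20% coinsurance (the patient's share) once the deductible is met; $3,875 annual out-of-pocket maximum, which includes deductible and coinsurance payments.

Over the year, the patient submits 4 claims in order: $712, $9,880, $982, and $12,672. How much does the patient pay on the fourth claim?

Claim 1 ($712): $650 finishes the deductible; $62 goes to coinsurance; patient's 20% is $12.40. Cost to patient: $662.40. OOP to date $662.40.
Claim 2 ($9,880): 20% coinsurance on $9,880 = $1,976. Patient pays $1,976; OOP now $2,638.40.
Claim 3 ($982): 20% coinsurance on $982 = $196.40. Cost to patient: $196.40. OOP to date $2,834.80.
Claim 4 ($12,672): deductible already satisfied, so patient's share is 20% × $12,672 = $2,534.40. That would push OOP to $5,369.20, over the $3,875 cap, so patient pays $3,875 − $2,834.80 = $1,040.20.

$1,040.20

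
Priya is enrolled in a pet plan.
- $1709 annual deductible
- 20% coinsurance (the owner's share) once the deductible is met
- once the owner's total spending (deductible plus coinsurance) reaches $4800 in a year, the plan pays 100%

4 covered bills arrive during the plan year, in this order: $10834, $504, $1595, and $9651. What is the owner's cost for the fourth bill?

$846.20

#1 ($10834): $1709 finishes the deductible; $9125 goes to coinsurance; 20% of $9125 = $1825. Owner owes $3534 (running OOP $3534).
#2 ($504): deductible already satisfied, so owner's share is 20% × $504 = $100.80. Owner owes $100.80 (running OOP $3634.80).
#3 ($1595): 20% coinsurance on $1595 = $319. Owner pays $319; OOP now $3953.80.
#4 ($9651): deductible already satisfied, so owner's share is 20% × $9651 = $1930.20. Adding that to $3953.80 gives $5884, past the $4800 cap; owner pays only $4800 − $3953.80 = $846.20.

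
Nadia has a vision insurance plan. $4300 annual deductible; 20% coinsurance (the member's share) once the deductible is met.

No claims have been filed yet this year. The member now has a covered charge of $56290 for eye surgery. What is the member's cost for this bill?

$14698

The full $4300 deductible is still open; $4300 of this bill applies to it.
After the $4300 deductible portion, $56290 − $4300 = $51990 is subject to coinsurance.
Coinsurance: $51990 × 20% = $10398.
That puts the member's cost at $4300 + $10398 = $14698.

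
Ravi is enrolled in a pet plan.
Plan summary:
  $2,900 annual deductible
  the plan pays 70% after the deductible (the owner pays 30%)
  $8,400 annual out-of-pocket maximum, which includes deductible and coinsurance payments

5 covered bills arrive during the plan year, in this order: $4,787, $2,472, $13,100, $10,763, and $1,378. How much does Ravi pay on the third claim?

Claim 1 — $4,787: deductible takes $2,900, $1,887 remains; coinsurance $1,887 × 30% = $566.10. Owner pays $3,466.10; OOP now $3,466.10.
Claim 2 — $2,472: deductible already satisfied, so owner's share is 30% × $2,472 = $741.60. Cost to owner: $741.60. OOP to date $4,207.70.
Claim 3 — $13,100: deductible already satisfied, so owner's share is 30% × $13,100 = $3,930. Owner owes $3,930 (running OOP $8,137.70).

$3,930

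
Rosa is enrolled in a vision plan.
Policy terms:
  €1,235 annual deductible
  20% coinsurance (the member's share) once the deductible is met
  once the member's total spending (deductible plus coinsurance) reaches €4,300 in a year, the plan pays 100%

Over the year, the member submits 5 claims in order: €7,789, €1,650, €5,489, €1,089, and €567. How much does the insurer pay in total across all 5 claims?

#1 (€7,789): €1,235 to deductible, leaving €6,554; coinsurance €6,554 × 20% = €1,310.80. Member pays €2,545.80; OOP now €2,545.80. Plan pays €7,789 − €2,545.80 = €5,243.20.
#2 (€1,650): deductible met; 20% of €1,650 = €330. Member owes €330 (running OOP €2,875.80). Plan pays €1,650 − €330 = €1,320.
#3 (€5,489): 20% coinsurance on €5,489 = €1,097.80. Cost to member: €1,097.80. OOP to date €3,973.60. Plan pays €5,489 − €1,097.80 = €4,391.20.
#4 (€1,089): 20% coinsurance on €1,089 = €217.80. Member pays €217.80; OOP now €4,191.40. Plan pays €1,089 − €217.80 = €871.20.
#5 (€567): deductible met; 20% of €567 = €113.40. That would push OOP to €4,304.80, over the €4,300 cap, so member pays €4,300 − €4,191.40 = €108.60. Insurer: €567 − €108.60 = €458.40.
Insurer total = bills − member's total = €16,584 − €4,300 = €12,284.

€12,284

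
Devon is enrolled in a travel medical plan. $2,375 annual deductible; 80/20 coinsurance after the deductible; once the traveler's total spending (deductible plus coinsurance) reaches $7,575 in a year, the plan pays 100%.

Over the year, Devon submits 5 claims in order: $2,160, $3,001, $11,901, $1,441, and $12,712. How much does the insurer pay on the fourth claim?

$1,152.80

#1 ($2,160): fully absorbed by the deductible. Traveler pays $2,160; OOP now $2,160. Plan pays $2,160 − $2,160 = $0.
#2 ($3,001): $215 to deductible, leaving $2,786; 20% of $2,786 = $557.20. Traveler pays $772.20; OOP now $2,932.20. Plan pays $3,001 − $772.20 = $2,228.80.
#3 ($11,901): deductible already satisfied, so traveler's share is 20% × $11,901 = $2,380.20. Traveler pays $2,380.20; OOP now $5,312.40. Insurer: $11,901 − $2,380.20 = $9,520.80.
#4 ($1,441): 20% coinsurance on $1,441 = $288.20. Traveler owes $288.20 (running OOP $5,600.60). Plan pays $1,441 − $288.20 = $1,152.80.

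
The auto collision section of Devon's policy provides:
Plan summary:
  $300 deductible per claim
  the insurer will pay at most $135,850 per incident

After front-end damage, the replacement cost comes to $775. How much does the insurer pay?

Less the $300 deductible: $775 − $300 = $475.
$475 is within the $135,850 limit, so the insurer pays $475.

$475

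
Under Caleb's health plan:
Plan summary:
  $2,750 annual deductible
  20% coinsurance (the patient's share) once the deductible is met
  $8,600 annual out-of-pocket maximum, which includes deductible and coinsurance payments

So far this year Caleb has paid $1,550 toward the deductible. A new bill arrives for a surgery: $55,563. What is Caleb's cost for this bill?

$7,050

$1,550 of the $2,750 deductible is already met, leaving $1,200.
That leaves $55,563 − $1,200 = $54,363 for coinsurance.
Patient's 20% share of $54,363 is $10,872.60.
Patient responsibility before any cap: $1,200 + $10,872.60 = $12,072.60.
Year-to-date out-of-pocket would reach $1,550 + $12,072.60 = $13,622.60, above the $8,600 maximum, so the patient pays only $8,600 − $1,550 = $7,050.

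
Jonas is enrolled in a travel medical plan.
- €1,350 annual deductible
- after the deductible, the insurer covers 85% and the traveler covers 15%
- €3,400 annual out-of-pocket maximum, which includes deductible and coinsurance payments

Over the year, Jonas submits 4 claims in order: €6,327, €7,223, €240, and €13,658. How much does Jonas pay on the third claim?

Claim 1 — €6,327: deductible takes €1,350, €4,977 remains; 15% of €4,977 = €746.55. Traveler pays €2,096.55; OOP now €2,096.55.
Claim 2 — €7,223: deductible met; 15% of €7,223 = €1,083.45. Cost to traveler: €1,083.45. OOP to date €3,180.
Claim 3 — €240: deductible already satisfied, so traveler's share is 15% × €240 = €36. Cost to traveler: €36. OOP to date €3,216.

€36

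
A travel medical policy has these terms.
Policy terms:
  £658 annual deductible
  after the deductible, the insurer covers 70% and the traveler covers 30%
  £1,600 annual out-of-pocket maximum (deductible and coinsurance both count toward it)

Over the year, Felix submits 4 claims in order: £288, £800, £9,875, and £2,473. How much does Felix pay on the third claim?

£813

Claim 1 (£288): all of it applies to the deductible. Cost to traveler: £288. OOP to date £288.
Claim 2 (£800): deductible takes £370, £430 remains; coinsurance £430 × 30% = £129. Cost to traveler: £499. OOP to date £787.
Claim 3 (£9,875): deductible met; 30% of £9,875 = £2,962.50. That would push OOP to £3,749.50, over the £1,600 cap, so traveler pays £1,600 − £787 = £813.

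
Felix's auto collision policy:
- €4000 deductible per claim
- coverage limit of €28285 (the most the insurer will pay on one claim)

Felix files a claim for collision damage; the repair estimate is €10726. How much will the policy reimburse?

€6726

After the deductible, €10726 − €4000 = €6726 remains.
€6726 is within the €28285 limit, so the insurer pays €6726.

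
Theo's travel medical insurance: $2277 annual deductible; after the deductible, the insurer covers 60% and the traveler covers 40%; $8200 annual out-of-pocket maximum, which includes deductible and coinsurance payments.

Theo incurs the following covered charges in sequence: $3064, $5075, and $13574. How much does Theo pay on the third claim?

$3578.20

Claim 1 — $3064: $2277 finishes the deductible; $787 goes to coinsurance; 40% of $787 = $314.80. Traveler pays $2591.80; OOP now $2591.80.
Claim 2 — $5075: deductible already satisfied, so traveler's share is 40% × $5075 = $2030. Traveler pays $2030; OOP now $4621.80.
Claim 3 — $13574: deductible met; 40% of $13574 = $5429.60. OOP would hit $10051.40 > $8200, so the cap limits the traveler to $8200 − $4621.80 = $3578.20.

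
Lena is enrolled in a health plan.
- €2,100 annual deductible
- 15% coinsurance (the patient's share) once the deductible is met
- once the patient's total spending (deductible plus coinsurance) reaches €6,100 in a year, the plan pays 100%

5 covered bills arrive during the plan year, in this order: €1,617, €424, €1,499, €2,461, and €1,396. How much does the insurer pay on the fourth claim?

Claim 1 (€1,617): all of it applies to the deductible. Patient pays €1,617; OOP now €1,617. Plan pays €1,617 − €1,617 = €0.
Claim 2 (€424): all of it applies to the deductible. Cost to patient: €424. OOP to date €2,041. Insurer: €424 − €424 = €0.
Claim 3 (€1,499): €59 to deductible, leaving €1,440; 15% of €1,440 = €216. Cost to patient: €275. OOP to date €2,316. Plan pays €1,499 − €275 = €1,224.
Claim 4 (€2,461): deductible met; 15% of €2,461 = €369.15. Cost to patient: €369.15. OOP to date €2,685.15. Insurer: €2,461 − €369.15 = €2,091.85.

€2,091.85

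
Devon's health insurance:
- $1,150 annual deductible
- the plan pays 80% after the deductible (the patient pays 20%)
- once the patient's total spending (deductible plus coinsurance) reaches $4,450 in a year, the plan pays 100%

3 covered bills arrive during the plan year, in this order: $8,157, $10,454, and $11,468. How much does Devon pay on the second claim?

Claim 1 — $8,157: $1,150 finishes the deductible; $7,007 goes to coinsurance; 20% of $7,007 = $1,401.40. Patient owes $2,551.40 (running OOP $2,551.40).
Claim 2 — $10,454: 20% coinsurance on $10,454 = $2,090.80. That would push OOP to $4,642.20, over the $4,450 cap, so patient pays $4,450 − $2,551.40 = $1,898.60.

$1,898.60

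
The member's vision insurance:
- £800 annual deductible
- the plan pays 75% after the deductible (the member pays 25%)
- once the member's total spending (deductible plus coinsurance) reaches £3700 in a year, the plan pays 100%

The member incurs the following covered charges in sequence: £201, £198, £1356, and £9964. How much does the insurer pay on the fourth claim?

Claim 1 (£201): all of it applies to the deductible. Member pays £201; OOP now £201. Plan pays £201 − £201 = £0.
Claim 2 (£198): all of it applies to the deductible. Member owes £198 (running OOP £399). Insurer: £198 − £198 = £0.
Claim 3 (£1356): £401 to deductible, leaving £955; coinsurance £955 × 25% = £238.75. Member owes £639.75 (running OOP £1038.75). Plan pays £1356 − £639.75 = £716.25.
Claim 4 (£9964): deductible met; 25% of £9964 = £2491. Member owes £2491 (running OOP £3529.75). Insurer: £9964 − £2491 = £7473.

£7473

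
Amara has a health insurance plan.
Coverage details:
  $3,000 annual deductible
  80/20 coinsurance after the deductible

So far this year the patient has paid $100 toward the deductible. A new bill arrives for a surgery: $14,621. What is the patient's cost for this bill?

$5,244.20

Deductible still to meet: $3,000 − $100 = $2,900.
That leaves $14,621 − $2,900 = $11,721 for coinsurance.
Coinsurance: $11,721 × 20% = $2,344.20.
So the patient owes $2,900 + $2,344.20 = $5,244.20.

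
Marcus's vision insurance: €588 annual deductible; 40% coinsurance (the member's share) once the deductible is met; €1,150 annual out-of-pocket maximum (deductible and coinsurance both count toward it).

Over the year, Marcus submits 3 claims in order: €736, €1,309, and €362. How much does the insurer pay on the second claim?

€806.20

Claim 1 (€736): €588 finishes the deductible; €148 goes to coinsurance; member's 40% is €59.20. Member owes €647.20 (running OOP €647.20). Plan pays €736 − €647.20 = €88.80.
Claim 2 (€1,309): deductible already satisfied, so member's share is 40% × €1,309 = €523.60. Adding that to €647.20 gives €1,170.80, past the €1,150 cap; member pays only €1,150 − €647.20 = €502.80. Plan pays €1,309 − €502.80 = €806.20.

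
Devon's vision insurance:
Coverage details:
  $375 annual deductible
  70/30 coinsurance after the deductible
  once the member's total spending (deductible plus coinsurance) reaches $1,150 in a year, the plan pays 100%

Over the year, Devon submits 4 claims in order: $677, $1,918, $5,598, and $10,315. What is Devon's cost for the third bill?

$109

Claim 1 — $677: $375 to deductible, leaving $302; coinsurance $302 × 30% = $90.60. Member pays $465.60; OOP now $465.60.
Claim 2 — $1,918: 30% coinsurance on $1,918 = $575.40. Member pays $575.40; OOP now $1,041.
Claim 3 — $5,598: 30% coinsurance on $5,598 = $1,679.40. That would push OOP to $2,720.40, over the $1,150 cap, so member pays $1,150 − $1,041 = $109.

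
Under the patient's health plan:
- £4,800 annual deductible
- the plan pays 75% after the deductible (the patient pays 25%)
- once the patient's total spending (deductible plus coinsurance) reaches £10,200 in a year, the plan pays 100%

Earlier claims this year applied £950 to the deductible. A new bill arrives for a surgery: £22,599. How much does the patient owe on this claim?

£950 of the £4,800 deductible is already met, leaving £3,850.
After the £3,850 deductible portion, £22,599 − £3,850 = £18,749 is subject to coinsurance.
Coinsurance: £18,749 × 25% = £4,687.25.
So the patient owes £3,850 + £4,687.25 = £8,537.25 before any cap.
Year-to-date out-of-pocket becomes £950 + £8,537.25 = £9,487.25, still under the £10,200 maximum, so no cap applies.

£8,537.25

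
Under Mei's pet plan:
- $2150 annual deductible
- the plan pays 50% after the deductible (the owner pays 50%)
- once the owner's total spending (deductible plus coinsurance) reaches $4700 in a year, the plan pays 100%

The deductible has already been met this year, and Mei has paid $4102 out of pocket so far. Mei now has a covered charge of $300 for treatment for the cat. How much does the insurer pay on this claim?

$150

The deductible is already satisfied, so the full bill goes to coinsurance.
50% of $300 = $150 falls to the owner.
Cumulative spending $4102 + $150 = $4252 stays under the $4700 maximum.
Insurer pays the balance: $300 − $150 = $150.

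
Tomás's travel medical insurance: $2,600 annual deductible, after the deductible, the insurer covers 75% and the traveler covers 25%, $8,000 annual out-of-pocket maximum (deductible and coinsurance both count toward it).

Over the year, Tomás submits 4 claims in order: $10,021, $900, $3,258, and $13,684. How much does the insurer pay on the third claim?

Claim 1 ($10,021): deductible takes $2,600, $7,421 remains; coinsurance $7,421 × 25% = $1,855.25. Traveler owes $4,455.25 (running OOP $4,455.25). Insurer: $10,021 − $4,455.25 = $5,565.75.
Claim 2 ($900): 25% coinsurance on $900 = $225. Traveler pays $225; OOP now $4,680.25. Plan pays $900 − $225 = $675.
Claim 3 ($3,258): deductible met; 25% of $3,258 = $814.50. Cost to traveler: $814.50. OOP to date $5,494.75. Plan pays $3,258 − $814.50 = $2,443.50.

$2,443.50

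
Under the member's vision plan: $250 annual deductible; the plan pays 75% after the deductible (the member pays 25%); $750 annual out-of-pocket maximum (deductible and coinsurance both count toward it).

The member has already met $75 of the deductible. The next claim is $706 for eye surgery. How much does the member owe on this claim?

$307.75

Deductible still to meet: $250 − $75 = $175.
The remaining $531 (= $706 − $175) moves to coinsurance.
Coinsurance: $531 × 25% = $132.75.
So the member owes $175 + $132.75 = $307.75 before any cap.
Cumulative spending $75 + $307.75 = $382.75 stays under the $750 maximum.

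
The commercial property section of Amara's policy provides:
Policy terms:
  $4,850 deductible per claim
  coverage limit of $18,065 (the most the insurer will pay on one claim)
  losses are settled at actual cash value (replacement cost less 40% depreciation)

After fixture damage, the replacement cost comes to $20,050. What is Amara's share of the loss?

$12,870

At 40% depreciation, ACV = $20,050 − $8,020 = $12,030.
Less the $4,850 deductible: $12,030 − $4,850 = $7,180.
$7,180 ≤ $18,065, so the limit doesn't bind; insurer pays $7,180.
Out of pocket: $20,050 − $7,180 = $12,870.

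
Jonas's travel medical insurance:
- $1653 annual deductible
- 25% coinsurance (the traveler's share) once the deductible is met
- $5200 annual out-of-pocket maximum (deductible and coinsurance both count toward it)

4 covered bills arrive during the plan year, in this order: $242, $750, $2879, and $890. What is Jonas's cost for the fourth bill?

Claim 1 — $242: entire amount goes to the deductible. Cost to traveler: $242. OOP to date $242.
Claim 2 — $750: fully absorbed by the deductible. Cost to traveler: $750. OOP to date $992.
Claim 3 — $2879: $661 to deductible, leaving $2218; 25% of $2218 = $554.50. Traveler pays $1215.50; OOP now $2207.50.
Claim 4 — $890: deductible met; 25% of $890 = $222.50. Traveler owes $222.50 (running OOP $2430).

$222.50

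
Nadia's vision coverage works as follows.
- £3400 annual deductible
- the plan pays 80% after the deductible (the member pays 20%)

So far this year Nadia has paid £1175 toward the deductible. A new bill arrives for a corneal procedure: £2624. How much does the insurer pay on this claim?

£319.20

Remaining deductible: £3400 − £1175 = £2225.
The remaining £399 (= £2624 − £2225) moves to coinsurance.
Coinsurance: £399 × 20% = £79.80.
That puts the member's cost at £2225 + £79.80 = £2304.80.
The insurer covers the remainder: £2624 − £2304.80 = £319.20.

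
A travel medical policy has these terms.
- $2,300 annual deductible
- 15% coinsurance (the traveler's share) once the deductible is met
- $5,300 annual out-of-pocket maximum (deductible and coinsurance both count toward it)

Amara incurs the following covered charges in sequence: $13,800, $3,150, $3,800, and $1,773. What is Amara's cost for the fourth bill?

$232.50

Claim 1 — $13,800: deductible takes $2,300, $11,500 remains; 15% of $11,500 = $1,725. Traveler owes $4,025 (running OOP $4,025).
Claim 2 — $3,150: deductible met; 15% of $3,150 = $472.50. Traveler pays $472.50; OOP now $4,497.50.
Claim 3 — $3,800: deductible already satisfied, so traveler's share is 15% × $3,800 = $570. Cost to traveler: $570. OOP to date $5,067.50.
Claim 4 — $1,773: 15% coinsurance on $1,773 = $265.95. OOP would hit $5,333.45 > $5,300, so the cap limits the traveler to $5,300 − $5,067.50 = $232.50.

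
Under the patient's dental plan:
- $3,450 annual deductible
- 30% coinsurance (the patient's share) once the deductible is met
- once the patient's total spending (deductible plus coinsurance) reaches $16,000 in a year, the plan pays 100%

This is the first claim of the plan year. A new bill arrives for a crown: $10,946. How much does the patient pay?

$5,698.80

Nothing has been paid toward the $3,450 deductible, so the first $3,450 of this charge is applied there.
That leaves $10,946 − $3,450 = $7,496 for coinsurance.
30% of $7,496 = $2,248.80 falls to the patient.
So the patient owes $3,450 + $2,248.80 = $5,698.80 before any cap.
Cumulative spending $0 + $5,698.80 = $5,698.80 stays under the $16,000 maximum.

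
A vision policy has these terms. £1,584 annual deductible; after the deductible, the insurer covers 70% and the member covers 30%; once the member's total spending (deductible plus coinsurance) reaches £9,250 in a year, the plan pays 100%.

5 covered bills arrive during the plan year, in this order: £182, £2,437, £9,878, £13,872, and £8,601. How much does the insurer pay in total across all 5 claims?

Claim 1 — £182: fully absorbed by the deductible. Member pays £182; OOP now £182. Insurer: £182 − £182 = £0.
Claim 2 — £2,437: £1,402 to deductible, leaving £1,035; member's 30% is £310.50. Cost to member: £1,712.50. OOP to date £1,894.50. Insurer: £2,437 − £1,712.50 = £724.50.
Claim 3 — £9,878: 30% coinsurance on £9,878 = £2,963.40. Member owes £2,963.40 (running OOP £4,857.90). Plan pays £9,878 − £2,963.40 = £6,914.60.
Claim 4 — £13,872: deductible already satisfied, so member's share is 30% × £13,872 = £4,161.60. Cost to member: £4,161.60. OOP to date £9,019.50. Insurer: £13,872 − £4,161.60 = £9,710.40.
Claim 5 — £8,601: deductible already satisfied, so member's share is 30% × £8,601 = £2,580.30. OOP would hit £11,599.80 > £9,250, so the cap limits the member to £9,250 − £9,019.50 = £230.50. Plan pays £8,601 − £230.50 = £8,370.50.
Insurer total = bills − member's total = £34,970 − £9,250 = £25,720.

£25,720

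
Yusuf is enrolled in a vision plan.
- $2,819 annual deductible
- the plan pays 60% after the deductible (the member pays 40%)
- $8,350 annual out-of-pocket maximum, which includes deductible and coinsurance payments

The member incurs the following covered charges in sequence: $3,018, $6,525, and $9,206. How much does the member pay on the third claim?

Claim 1 — $3,018: $2,819 finishes the deductible; $199 goes to coinsurance; member's 40% is $79.60. Member pays $2,898.60; OOP now $2,898.60.
Claim 2 — $6,525: 40% coinsurance on $6,525 = $2,610. Member pays $2,610; OOP now $5,508.60.
Claim 3 — $9,206: 40% coinsurance on $9,206 = $3,682.40. OOP would hit $9,191 > $8,350, so the cap limits the member to $8,350 − $5,508.60 = $2,841.40.

$2,841.40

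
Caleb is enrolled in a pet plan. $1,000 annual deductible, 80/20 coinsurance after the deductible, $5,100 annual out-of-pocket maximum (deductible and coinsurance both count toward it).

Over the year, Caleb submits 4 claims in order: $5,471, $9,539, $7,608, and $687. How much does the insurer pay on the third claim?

Bill 1, $5,471: $1,000 to deductible, leaving $4,471; owner's 20% is $894.20. Cost to owner: $1,894.20. OOP to date $1,894.20. Plan pays $5,471 − $1,894.20 = $3,576.80.
Bill 2, $9,539: deductible met; 20% of $9,539 = $1,907.80. Owner pays $1,907.80; OOP now $3,802. Plan pays $9,539 − $1,907.80 = $7,631.20.
Bill 3, $7,608: deductible already satisfied, so owner's share is 20% × $7,608 = $1,521.60. Adding that to $3,802 gives $5,323.60, past the $5,100 cap; owner pays only $5,100 − $3,802 = $1,298. Plan pays $7,608 − $1,298 = $6,310.

$6,310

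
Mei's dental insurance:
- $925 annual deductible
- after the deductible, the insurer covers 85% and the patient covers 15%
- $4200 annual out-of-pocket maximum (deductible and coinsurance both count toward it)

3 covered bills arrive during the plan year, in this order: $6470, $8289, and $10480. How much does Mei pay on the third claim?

$1199.90

#1 ($6470): $925 finishes the deductible; $5545 goes to coinsurance; patient's 15% is $831.75. Patient owes $1756.75 (running OOP $1756.75).
#2 ($8289): deductible already satisfied, so patient's share is 15% × $8289 = $1243.35. Patient owes $1243.35 (running OOP $3000.10).
#3 ($10480): deductible met; 15% of $10480 = $1572. That would push OOP to $4572.10, over the $4200 cap, so patient pays $4200 − $3000.10 = $1199.90.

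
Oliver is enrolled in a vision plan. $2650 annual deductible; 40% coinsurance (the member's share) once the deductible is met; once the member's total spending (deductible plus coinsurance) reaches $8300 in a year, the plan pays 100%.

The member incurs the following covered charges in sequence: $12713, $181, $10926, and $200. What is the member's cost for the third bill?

#1 ($12713): $2650 finishes the deductible; $10063 goes to coinsurance; 40% of $10063 = $4025.20. Cost to member: $6675.20. OOP to date $6675.20.
#2 ($181): deductible met; 40% of $181 = $72.40. Member owes $72.40 (running OOP $6747.60).
#3 ($10926): 40% coinsurance on $10926 = $4370.40. OOP would hit $11118 > $8300, so the cap limits the member to $8300 − $6747.60 = $1552.40.

$1552.40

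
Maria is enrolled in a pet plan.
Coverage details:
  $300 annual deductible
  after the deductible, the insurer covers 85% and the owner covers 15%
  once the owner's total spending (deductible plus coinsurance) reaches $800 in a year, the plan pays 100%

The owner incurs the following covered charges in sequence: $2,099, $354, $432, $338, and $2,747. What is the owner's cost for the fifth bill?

Claim 1 ($2,099): deductible takes $300, $1,799 remains; owner's 15% is $269.85. Owner pays $569.85; OOP now $569.85.
Claim 2 ($354): deductible met; 15% of $354 = $53.10. Owner owes $53.10 (running OOP $622.95).
Claim 3 ($432): deductible already satisfied, so owner's share is 15% × $432 = $64.80. Owner pays $64.80; OOP now $687.75.
Claim 4 ($338): 15% coinsurance on $338 = $50.70. Owner pays $50.70; OOP now $738.45.
Claim 5 ($2,747): deductible already satisfied, so owner's share is 15% × $2,747 = $412.05. OOP would hit $1,150.50 > $800, so the cap limits the owner to $800 − $738.45 = $61.55.

$61.55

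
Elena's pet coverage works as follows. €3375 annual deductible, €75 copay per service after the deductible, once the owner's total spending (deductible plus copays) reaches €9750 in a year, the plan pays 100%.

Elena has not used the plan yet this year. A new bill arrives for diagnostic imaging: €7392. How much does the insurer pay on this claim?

Nothing has been paid toward the €3375 deductible, so the first €3375 of this charge is applied there.
That leaves €7392 − €3375 = €4017 for the copay.
Copay on this service: €75.
Owner responsibility before any cap: €3375 + €75 = €3450.
Total out-of-pocket so far would be €0 + €3450 = €3450, below the €9750 cap — no reduction.
Insurer pays the balance: €7392 − €3450 = €3942.

€3942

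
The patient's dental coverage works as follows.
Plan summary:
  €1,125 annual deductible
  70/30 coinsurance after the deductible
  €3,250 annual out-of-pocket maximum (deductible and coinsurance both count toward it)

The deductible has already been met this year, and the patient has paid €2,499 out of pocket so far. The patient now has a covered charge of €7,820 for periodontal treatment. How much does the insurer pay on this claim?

The deductible is already satisfied, so the full bill goes to coinsurance.
Patient's 30% share of €7,820 is €2,346.
Year-to-date out-of-pocket would reach €2,499 + €2,346 = €4,845, above the €3,250 maximum, so the patient pays only €3,250 − €2,499 = €751.
The insurer covers the remainder: €7,820 − €751 = €7,069.

€7,069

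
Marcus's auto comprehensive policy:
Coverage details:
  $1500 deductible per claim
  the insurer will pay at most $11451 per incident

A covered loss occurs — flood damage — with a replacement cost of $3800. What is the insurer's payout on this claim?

Subtract the deductible: $3800 − $1500 = $2300.
That's under the $11451 cap, so the insurer reimburses the full $2300.

$2300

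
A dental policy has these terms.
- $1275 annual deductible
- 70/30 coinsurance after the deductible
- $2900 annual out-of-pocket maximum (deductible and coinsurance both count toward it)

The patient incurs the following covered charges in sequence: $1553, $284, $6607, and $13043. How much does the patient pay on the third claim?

Claim 1 — $1553: deductible takes $1275, $278 remains; 30% of $278 = $83.40. Cost to patient: $1358.40. OOP to date $1358.40.
Claim 2 — $284: deductible already satisfied, so patient's share is 30% × $284 = $85.20. Cost to patient: $85.20. OOP to date $1443.60.
Claim 3 — $6607: 30% coinsurance on $6607 = $1982.10. Adding that to $1443.60 gives $3425.70, past the $2900 cap; patient pays only $2900 − $1443.60 = $1456.40.

$1456.40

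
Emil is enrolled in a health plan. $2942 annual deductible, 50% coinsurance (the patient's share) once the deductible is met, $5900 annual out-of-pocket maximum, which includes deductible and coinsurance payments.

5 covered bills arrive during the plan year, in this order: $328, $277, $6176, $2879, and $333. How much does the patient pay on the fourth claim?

$1038.50

#1 ($328): all of it applies to the deductible. Patient pays $328; OOP now $328.
#2 ($277): all of it applies to the deductible. Cost to patient: $277. OOP to date $605.
#3 ($6176): $2337 to deductible, leaving $3839; patient's 50% is $1919.50. Patient owes $4256.50 (running OOP $4861.50).
#4 ($2879): 50% coinsurance on $2879 = $1439.50. OOP would hit $6301 > $5900, so the cap limits the patient to $5900 − $4861.50 = $1038.50.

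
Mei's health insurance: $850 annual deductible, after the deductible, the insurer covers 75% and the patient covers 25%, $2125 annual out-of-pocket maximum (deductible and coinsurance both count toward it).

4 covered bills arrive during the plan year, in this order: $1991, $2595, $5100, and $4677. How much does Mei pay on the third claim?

$341

Bill 1, $1991: $850 to deductible, leaving $1141; patient's 25% is $285.25. Patient pays $1135.25; OOP now $1135.25.
Bill 2, $2595: deductible already satisfied, so patient's share is 25% × $2595 = $648.75. Patient pays $648.75; OOP now $1784.
Bill 3, $5100: 25% coinsurance on $5100 = $1275. Adding that to $1784 gives $3059, past the $2125 cap; patient pays only $2125 − $1784 = $341.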